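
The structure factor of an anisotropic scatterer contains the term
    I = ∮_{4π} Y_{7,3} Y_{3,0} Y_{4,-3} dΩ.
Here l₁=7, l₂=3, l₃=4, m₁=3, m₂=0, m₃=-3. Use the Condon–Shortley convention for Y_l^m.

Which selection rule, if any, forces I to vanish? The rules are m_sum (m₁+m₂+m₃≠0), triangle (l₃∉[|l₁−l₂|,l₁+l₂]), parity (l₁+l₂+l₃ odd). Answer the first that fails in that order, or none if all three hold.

none

m₁+m₂+m₃ = 3 + 0 − 3 = 0  ✓
triangle: |7−3|=4 ≤ l₃=4 ≤ 7+3=10  ✓
parity: l₁+l₂+l₃ = 14 is even  ✓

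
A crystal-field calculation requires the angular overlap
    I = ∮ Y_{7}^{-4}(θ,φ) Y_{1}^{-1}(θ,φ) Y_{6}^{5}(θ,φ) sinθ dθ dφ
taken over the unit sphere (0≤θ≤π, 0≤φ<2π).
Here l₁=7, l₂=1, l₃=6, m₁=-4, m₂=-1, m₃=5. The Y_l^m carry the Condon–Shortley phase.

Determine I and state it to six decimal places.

Checks pass: Σm=0; 14 even; l₃=6∈[6,8].
(2·7+1)(2·1+1)(2·6+1) = 585
Δ: 2! 12! 0! / 15! → 1/1365
sum: t=1:−1/518400 = -1/518400
3j²(7 1 6; 0 0 0) = Δ·Π!·Σ² = 7/195  (sign -1)
sum: t=0:+1/79833600 = 1/79833600
3j²(7 1 6; -4 -1 5) = Δ·Π!·Σ² = 1/455  (sign -1)
combine: 4πI² = 585·7/195·1/455 = 3/65
take √, sign +1: I = 0.06060368

0.060604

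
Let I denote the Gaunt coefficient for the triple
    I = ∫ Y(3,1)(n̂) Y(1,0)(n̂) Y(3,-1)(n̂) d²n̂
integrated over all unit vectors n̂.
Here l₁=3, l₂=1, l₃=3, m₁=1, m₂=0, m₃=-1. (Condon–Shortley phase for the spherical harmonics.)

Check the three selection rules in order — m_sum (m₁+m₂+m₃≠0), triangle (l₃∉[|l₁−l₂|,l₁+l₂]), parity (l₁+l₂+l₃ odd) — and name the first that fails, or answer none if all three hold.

parity

Σmᵢ = 0  ✓
l₃∈[|l₁−l₂|,l₁+l₂]=[2,4], have l₃=3  ✓
Σlᵢ = 7 ⇒ odd  ✗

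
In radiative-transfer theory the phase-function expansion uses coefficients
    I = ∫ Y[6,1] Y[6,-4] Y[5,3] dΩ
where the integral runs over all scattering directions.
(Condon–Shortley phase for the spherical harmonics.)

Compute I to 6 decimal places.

0.000000

l₁+l₂+l₃=17 is odd: 3j(l;000)=0 ⇒ I=0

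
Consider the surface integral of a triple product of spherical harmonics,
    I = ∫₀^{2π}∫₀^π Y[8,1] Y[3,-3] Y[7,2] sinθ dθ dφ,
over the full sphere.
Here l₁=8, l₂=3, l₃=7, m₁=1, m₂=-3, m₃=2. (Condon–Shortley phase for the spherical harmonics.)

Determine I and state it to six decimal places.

0.148075

m-sum 0 ✓  L=18 even ✓  5≤7≤11 ✓
Π(2lᵢ+1) = 17×7×15 = 1785
triangle coeff Δ(8,3,7) = 1/5290740
Σ_t [1,3]: t=1:−1/7257600 t=2:+1/2073600 t=3:−1/7257600 = 1/4838400
(3j)²=252/20995 [(8 3 7; 0 0 0)], sign=-1
Σ_t [0,0]: t=0:+1/29030400 = 1/29030400
(3j)²=54/4199 [(8 3 7; 1 -3 2)], sign=-1
⇒ 4πI² = 285768/1037153
I = (+1)√(285768/1037153/(4π)) = 0.14807456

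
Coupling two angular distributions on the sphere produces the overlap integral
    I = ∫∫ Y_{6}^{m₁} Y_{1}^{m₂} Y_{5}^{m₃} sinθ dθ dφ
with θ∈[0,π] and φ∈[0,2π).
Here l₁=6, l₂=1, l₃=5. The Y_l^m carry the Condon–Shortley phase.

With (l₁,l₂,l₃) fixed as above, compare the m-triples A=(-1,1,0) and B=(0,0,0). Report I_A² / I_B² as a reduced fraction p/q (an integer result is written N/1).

l's match ⇒ only the (l;m) 3-j factors differ between A and B.
A: triangle coeff Δ(6,1,5) = 1/858; Σ_t [2,2]: t=2:+1/28800 = 1/28800; (3j)²=7/286 [(6 1 5; -1 1 0)], sign=-1
B: triangle coeff Δ(6,1,5) = 1/858; Σ_t [1,1]: t=1:−1/14400 = -1/14400; (3j)²=6/143 [(6 1 5; 0 0 0)], sign=+1
I_A²/I_B² = (7/286)/(6/143) = 7/12

7/12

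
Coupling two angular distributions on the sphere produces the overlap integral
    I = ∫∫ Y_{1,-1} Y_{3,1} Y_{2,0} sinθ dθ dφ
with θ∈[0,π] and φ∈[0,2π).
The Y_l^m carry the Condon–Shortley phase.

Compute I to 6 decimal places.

-0.202301

Checks pass: Σm=0; 6 even; l₃=2∈[2,4].
(2·1+1)(2·3+1)(2·2+1) = 105
Δ: 2! 0! 4! / 7! → 1/105
sum: t=1:−1/4 = -1/4
3j²(1 3 2; 0 0 0) = Δ·Π!·Σ² = 3/35  (sign -1)
sum: t=2:+1/8 = 1/8
3j²(1 3 2; -1 1 0) = Δ·Π!·Σ² = 2/35  (sign +1)
combine: 4πI² = 105·3/35·2/35 = 18/35
take √, sign -1: I = -0.20230066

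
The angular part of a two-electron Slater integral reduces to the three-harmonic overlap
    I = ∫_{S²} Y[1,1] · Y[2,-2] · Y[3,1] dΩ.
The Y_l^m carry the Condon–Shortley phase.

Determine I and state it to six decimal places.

-0.082589

m-sum 0 ✓  L=6 even ✓  1≤3≤3 ✓
Π(2lᵢ+1) = 3×5×7 = 105
triangle coeff Δ(1,2,3) = 1/105
Σ_t [0,0]: t=0:+1/4 = 1/4
(3j)²=3/35 [(1 2 3; 0 0 0)], sign=-1
Σ_t [0,0]: t=0:+1/48 = 1/48
(3j)²=1/105 [(1 2 3; 1 -2 1)], sign=+1
⇒ 4πI² = 3/35
I = (-1)√(3/35/(4π)) = -0.08258890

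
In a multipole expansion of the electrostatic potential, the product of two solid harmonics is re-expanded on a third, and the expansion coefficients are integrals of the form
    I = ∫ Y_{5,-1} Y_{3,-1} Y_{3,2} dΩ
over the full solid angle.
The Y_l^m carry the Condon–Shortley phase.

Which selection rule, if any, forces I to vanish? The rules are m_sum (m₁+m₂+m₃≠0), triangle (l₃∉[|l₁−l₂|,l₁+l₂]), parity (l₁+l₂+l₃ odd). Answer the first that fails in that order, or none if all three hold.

parity

m₁+m₂+m₃ = -1 − 1 + 2 = 0  ✓
triangle: |5−3|=2 ≤ l₃=3 ≤ 5+3=8  ✓
parity: l₁+l₂+l₃ = 11 is odd  ✗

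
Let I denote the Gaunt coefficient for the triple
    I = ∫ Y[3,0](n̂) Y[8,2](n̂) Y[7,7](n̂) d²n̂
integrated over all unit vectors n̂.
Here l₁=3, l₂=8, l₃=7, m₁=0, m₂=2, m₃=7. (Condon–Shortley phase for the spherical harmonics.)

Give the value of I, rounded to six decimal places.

0.000000

Σmᵢ = 9 ≠ 0, so the φ-integral vanishes; I = 0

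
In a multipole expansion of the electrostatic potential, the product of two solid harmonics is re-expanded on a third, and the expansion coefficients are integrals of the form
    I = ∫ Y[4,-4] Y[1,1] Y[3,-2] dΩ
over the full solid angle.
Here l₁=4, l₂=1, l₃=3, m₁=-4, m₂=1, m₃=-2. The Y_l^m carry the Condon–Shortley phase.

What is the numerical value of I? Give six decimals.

0.000000

-4 + 1 − 2 = -5 ≠ 0: azimuthal integral kills it; I = 0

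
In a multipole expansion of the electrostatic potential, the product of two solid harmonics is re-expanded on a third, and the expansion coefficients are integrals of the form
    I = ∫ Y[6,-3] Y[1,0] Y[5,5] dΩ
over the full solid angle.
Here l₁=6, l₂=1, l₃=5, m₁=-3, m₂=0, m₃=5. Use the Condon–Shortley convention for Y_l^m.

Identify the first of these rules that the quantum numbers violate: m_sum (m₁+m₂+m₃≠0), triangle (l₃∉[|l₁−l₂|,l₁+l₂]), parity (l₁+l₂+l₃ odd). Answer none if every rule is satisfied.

m_sum

m₁+m₂+m₃ = -3 + 0 + 5 = 2  ✗
triangle: |6−1|=5 ≤ l₃=5 ≤ 6+1=7
parity: l₁+l₂+l₃ = 12 is even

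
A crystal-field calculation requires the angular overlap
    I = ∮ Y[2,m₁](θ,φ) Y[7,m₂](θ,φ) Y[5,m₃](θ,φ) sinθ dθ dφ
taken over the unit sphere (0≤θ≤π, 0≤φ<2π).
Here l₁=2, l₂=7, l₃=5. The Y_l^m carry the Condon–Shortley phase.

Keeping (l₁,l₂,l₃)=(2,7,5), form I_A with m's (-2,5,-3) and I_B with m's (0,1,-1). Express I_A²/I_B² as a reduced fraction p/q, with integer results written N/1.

Shared (l₁,l₂,l₃)=(2,7,5): N and (l;000)² cancel in I_A²/I_B².
A: Δ = 4!·0!·10!/15! = 1/15015; Racah Σ t=4..4: t=4:+1/1935360 = 1/1935360; ⇒ 3j(2 7 5; -2 5 -3)² = 3/91, sgn +1
B: Δ = 4!·0!·10!/15! = 1/15015; Racah Σ t=2..2: t=2:+1/69120 = 1/69120; ⇒ 3j(2 7 5; 0 1 -1)² = 4/143, sgn +1
I_A²/I_B² = (3/91)/(4/143) = 33/28

33/28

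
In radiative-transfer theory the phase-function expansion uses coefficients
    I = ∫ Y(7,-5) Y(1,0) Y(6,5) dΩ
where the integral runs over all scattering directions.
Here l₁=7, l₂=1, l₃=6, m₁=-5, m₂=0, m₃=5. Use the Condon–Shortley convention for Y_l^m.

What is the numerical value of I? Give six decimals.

-0.171413

Checks pass: Σm=0; 14 even; l₃=6∈[6,8].
(2·7+1)(2·1+1)(2·6+1) = 585
Δ: 2! 12! 0! / 15! → 1/1365
sum: t=1:−1/518400 = -1/518400
3j²(7 1 6; 0 0 0) = Δ·Π!·Σ² = 7/195  (sign -1)
sum: t=1:−1/39916800 = -1/39916800
3j²(7 1 6; -5 0 5) = Δ·Π!·Σ² = 8/455  (sign +1)
combine: 4πI² = 585·7/195·8/455 = 24/65
take √, sign -1: I = -0.17141310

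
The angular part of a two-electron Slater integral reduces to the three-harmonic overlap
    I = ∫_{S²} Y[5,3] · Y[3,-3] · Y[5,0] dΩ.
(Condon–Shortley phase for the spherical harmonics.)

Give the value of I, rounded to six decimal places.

Σlᵢ=13 odd — θ-integrand is odd under cosθ→−cosθ; I=0

0.000000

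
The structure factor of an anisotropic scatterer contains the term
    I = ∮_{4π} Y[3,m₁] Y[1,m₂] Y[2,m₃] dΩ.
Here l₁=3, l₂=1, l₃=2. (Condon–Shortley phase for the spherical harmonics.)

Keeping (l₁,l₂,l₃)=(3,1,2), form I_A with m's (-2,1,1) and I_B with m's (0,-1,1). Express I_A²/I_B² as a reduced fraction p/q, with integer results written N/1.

10/3

Shared (l₁,l₂,l₃)=(3,1,2): N and (l;000)² cancel in I_A²/I_B².
A: Δ = 2!·4!·0!/7! = 1/105; Racah Σ t=2..2: t=2:+1/12 = 1/12; ⇒ 3j(3 1 2; -2 1 1)² = 2/21, sgn -1
B: Δ = 2!·4!·0!/7! = 1/105; Racah Σ t=0..0: t=0:+1/12 = 1/12; ⇒ 3j(3 1 2; 0 -1 1)² = 1/35, sgn -1
I_A²/I_B² = (2/21)/(1/35) = 10/3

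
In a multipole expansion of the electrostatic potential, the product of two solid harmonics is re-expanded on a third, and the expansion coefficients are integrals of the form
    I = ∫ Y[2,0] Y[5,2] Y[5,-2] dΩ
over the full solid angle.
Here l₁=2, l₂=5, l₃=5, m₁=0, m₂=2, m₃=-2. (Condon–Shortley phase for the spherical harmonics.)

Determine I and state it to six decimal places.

0.097044

Rules hold: Σm=0, L=12 even, 3≤5≤7.
N = 5·11·11 = 605
Δ = 2!·2!·8!/13! = 1/38610
Racah Σ t=0..2: t=0:+1/2880 t=1:−1/576 t=2:+1/2880 = -1/960
⇒ 3j(2 5 5; 0 0 0)² = 10/429, sgn +1
Racah Σ t=0..2: t=0:+1/20160 t=1:−1/1440 t=2:+1/2880 = -1/3360
⇒ 3j(2 5 5; 0 2 -2)² = 6/715, sgn +1
4πI² = N·(3j₀)²·(3jₘ)² = 20/169
I = +1·√(0.118343/4π) = 0.09704356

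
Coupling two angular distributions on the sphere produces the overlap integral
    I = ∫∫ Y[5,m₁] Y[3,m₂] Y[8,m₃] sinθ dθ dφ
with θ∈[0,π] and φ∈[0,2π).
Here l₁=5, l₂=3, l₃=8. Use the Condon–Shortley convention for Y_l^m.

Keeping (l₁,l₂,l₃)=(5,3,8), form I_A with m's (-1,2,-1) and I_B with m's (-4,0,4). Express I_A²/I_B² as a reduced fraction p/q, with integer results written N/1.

441/440

Shared (l₁,l₂,l₃)=(5,3,8): N and (l;000)² cancel in I_A²/I_B².
A: Δ = 0!·10!·6!/17! = 1/136136; Racah Σ t=0..0: t=0:+1/2073600 = 1/2073600; ⇒ 3j(5 3 8; -1 2 -1)² = 63/9724, sgn -1
B: Δ = 0!·10!·6!/17! = 1/136136; Racah Σ t=0..0: t=0:+1/13063680 = 1/13063680; ⇒ 3j(5 3 8; -4 0 4)² = 10/1547, sgn +1
I_A²/I_B² = (63/9724)/(10/1547) = 441/440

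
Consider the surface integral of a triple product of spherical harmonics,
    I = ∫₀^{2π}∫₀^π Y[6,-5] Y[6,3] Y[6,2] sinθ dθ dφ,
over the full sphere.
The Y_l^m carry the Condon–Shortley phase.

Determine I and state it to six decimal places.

Checks pass: Σm=0; 18 even; l₃=6∈[0,12].
(2·6+1)(2·6+1)(2·6+1) = 2197
Δ: 6! 6! 6! / 19! → 1/325909584
sum: t=0:+1/373248000 t=1:−1/1728000 t=2:+1/110592 t=3:−1/46656 t=4:+1/110592 t=5:−1/1728000 t=6:+1/373248000 = -7/1555200
3j²(6 6 6; 0 0 0) = Δ·Π!·Σ² = 400/46189  (sign -1)
sum: t=5:−1/4147200 t=6:+1/3110400 = 1/12441600
3j²(6 6 6; -5 3 2) = Δ·Π!·Σ² = 7/4199  (sign +1)
combine: 4πI² = 2197·400/46189·7/4199 = 36400/1147619
take √, sign -1: I = -0.05023968

-0.050240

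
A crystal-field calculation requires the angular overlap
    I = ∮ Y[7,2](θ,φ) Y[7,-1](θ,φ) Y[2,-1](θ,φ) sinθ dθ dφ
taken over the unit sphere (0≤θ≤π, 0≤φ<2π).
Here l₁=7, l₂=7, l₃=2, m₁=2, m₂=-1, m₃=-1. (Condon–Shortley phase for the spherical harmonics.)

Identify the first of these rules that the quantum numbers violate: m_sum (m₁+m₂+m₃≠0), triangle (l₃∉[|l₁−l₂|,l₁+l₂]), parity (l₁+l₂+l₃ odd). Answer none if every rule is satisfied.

none

m₁+m₂+m₃ = 2 − 1 − 1 = 0  ✓
triangle: |7−7|=0 ≤ l₃=2 ≤ 7+7=14  ✓
parity: l₁+l₂+l₃ = 16 is even  ✓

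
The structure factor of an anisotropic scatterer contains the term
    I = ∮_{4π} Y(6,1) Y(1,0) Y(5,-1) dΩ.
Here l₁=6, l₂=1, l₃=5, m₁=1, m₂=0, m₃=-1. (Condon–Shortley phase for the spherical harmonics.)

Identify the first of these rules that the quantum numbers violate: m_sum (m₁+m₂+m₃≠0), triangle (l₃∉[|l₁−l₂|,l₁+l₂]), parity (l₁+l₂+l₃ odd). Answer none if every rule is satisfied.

none

Σmᵢ = 0  ✓
l₃∈[|l₁−l₂|,l₁+l₂]=[5,7], have l₃=5  ✓
Σlᵢ = 12 ⇒ even  ✓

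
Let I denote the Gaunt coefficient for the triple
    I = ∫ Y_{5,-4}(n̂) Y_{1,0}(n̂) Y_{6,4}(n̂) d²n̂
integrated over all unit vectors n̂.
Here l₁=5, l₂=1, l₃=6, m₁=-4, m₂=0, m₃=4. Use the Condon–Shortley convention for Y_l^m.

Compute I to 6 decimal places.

0.182727

Checks pass: Σm=0; 12 even; l₃=6∈[4,6].
(2·5+1)(2·1+1)(2·6+1) = 429
Δ: 0! 10! 2! / 13! → 1/858
sum: t=0:+1/14400 = 1/14400
3j²(5 1 6; 0 0 0) = Δ·Π!·Σ² = 6/143  (sign +1)
sum: t=0:+1/362880 = 1/362880
3j²(5 1 6; -4 0 4) = Δ·Π!·Σ² = 10/429  (sign +1)
combine: 4πI² = 429·6/143·10/429 = 60/143
take √, sign +1: I = 0.18272698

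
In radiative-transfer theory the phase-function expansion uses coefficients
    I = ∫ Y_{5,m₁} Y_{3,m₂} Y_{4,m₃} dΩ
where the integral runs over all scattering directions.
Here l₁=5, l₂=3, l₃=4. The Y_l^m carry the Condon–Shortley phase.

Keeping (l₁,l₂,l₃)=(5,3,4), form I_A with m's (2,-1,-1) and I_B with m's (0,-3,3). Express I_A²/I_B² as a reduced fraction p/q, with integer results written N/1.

512/225

Shared (l₁,l₂,l₃)=(5,3,4): N and (l;000)² cancel in I_A²/I_B².
A: Δ = 4!·6!·2!/13! = 1/180180; Racah Σ t=0..2: t=0:+1/1728 t=1:−1/288 t=2:+1/960 = -1/540; ⇒ 3j(5 3 4; 2 -1 -1)² = 128/6435, sgn +1
B: Δ = 4!·6!·2!/13! = 1/180180; Racah Σ t=0..0: t=0:+1/5760 = 1/5760; ⇒ 3j(5 3 4; 0 -3 3)² = 5/572, sgn -1
I_A²/I_B² = (128/6435)/(5/572) = 512/225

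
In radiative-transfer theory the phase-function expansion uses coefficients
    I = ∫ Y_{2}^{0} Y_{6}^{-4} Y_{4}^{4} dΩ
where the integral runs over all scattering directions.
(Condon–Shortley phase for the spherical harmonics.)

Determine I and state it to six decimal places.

Rules hold: Σm=0, L=12 even, 4≤4≤8.
N = 5·13·9 = 585
Δ = 4!·0!·8!/13! = 1/6435
Racah Σ t=2..2: t=2:+1/2304 = 1/2304
⇒ 3j(2 6 4; 0 0 0)² = 5/143, sgn +1
Racah Σ t=2..2: t=2:+1/161280 = 1/161280
⇒ 3j(2 6 4; 0 -4 4)² = 1/143, sgn +1
4πI² = N·(3j₀)²·(3jₘ)² = 225/1573
I = +1·√(0.143039/4π) = 0.10668957

0.106690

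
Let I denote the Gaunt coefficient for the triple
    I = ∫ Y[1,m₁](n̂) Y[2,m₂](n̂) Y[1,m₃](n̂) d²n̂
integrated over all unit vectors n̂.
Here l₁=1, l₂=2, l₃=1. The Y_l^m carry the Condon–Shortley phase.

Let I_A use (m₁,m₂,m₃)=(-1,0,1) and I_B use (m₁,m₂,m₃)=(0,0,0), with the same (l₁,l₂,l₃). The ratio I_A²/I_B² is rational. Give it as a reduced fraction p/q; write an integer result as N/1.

1/4

Shared (l₁,l₂,l₃)=(1,2,1): N and (l;000)² cancel in I_A²/I_B².
A: Δ = 2!·0!·2!/5! = 1/30; Racah Σ t=2..2: t=2:+1/4 = 1/4; ⇒ 3j(1 2 1; -1 0 1)² = 1/30, sgn +1
B: Δ = 2!·0!·2!/5! = 1/30; Racah Σ t=1..1: t=1:−1/1 = -1/1; ⇒ 3j(1 2 1; 0 0 0)² = 2/15, sgn +1
I_A²/I_B² = (1/30)/(2/15) = 1/4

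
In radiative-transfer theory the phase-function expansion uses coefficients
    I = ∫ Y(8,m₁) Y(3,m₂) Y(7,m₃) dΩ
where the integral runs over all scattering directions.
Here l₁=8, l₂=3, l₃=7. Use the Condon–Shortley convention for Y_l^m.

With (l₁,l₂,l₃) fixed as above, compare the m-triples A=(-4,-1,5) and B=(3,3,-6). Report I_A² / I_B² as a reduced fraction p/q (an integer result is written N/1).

Same 8,3,7: normalisation and zero-m 3j drop out of the ratio.
A: Δ: 4! 12! 2! / 19! → 1/5290740; sum: t=0:+1/22992076800 t=1:−1/239500800 t=2:+1/58060800 = 43/3284582400; 3j²(8 3 7; -4 -1 5) = Δ·Π!·Σ² = 12943/755820  (sign +1)
B: Δ: 4! 12! 2! / 19! → 1/5290740; sum: t=4:+1/1916006400 = 1/1916006400; 3j²(8 3 7; 3 3 -6) = Δ·Π!·Σ² = 5/4522  (sign -1)
I_A²/I_B² = (12943/755820)/(5/4522) = 90601/5850

90601/5850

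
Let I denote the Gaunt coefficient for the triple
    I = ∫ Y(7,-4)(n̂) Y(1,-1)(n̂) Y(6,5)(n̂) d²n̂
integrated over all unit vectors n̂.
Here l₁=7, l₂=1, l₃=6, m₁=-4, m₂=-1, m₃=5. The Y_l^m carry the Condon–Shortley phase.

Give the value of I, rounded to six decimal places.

0.060604

m-sum 0 ✓  L=14 even ✓  6≤6≤8 ✓
Π(2lᵢ+1) = 15×3×13 = 585
triangle coeff Δ(7,1,6) = 1/1365
Σ_t [1,1]: t=1:−1/518400 = -1/518400
(3j)²=7/195 [(7 1 6; 0 0 0)], sign=-1
Σ_t [0,0]: t=0:+1/79833600 = 1/79833600
(3j)²=1/455 [(7 1 6; -4 -1 5)], sign=-1
⇒ 4πI² = 3/65
I = (+1)√(3/65/(4π)) = 0.06060368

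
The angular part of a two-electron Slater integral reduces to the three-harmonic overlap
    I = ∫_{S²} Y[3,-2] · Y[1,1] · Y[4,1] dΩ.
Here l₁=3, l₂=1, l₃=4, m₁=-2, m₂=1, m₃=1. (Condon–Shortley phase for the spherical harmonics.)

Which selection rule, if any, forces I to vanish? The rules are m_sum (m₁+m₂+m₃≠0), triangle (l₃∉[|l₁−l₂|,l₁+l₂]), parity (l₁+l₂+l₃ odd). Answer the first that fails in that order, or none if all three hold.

none

Σmᵢ = 0  ✓
l₃∈[|l₁−l₂|,l₁+l₂]=[2,4], have l₃=4  ✓
Σlᵢ = 8 ⇒ even  ✓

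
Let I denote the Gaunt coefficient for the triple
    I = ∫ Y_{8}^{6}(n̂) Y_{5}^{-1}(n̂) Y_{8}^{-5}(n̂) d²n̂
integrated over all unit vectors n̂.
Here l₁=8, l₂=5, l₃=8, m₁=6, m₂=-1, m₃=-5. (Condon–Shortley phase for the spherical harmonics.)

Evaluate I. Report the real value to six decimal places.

Σlᵢ=21 odd — θ-integrand is odd under cosθ→−cosθ; I=0

0.000000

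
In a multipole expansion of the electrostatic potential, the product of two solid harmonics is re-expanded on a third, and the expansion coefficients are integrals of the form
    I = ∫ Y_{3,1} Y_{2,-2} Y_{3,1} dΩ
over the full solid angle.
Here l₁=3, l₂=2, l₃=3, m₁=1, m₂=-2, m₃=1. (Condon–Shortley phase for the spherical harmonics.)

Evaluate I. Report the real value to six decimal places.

0.206013

m-sum 0 ✓  L=8 even ✓  1≤3≤5 ✓
Π(2lᵢ+1) = 7×5×7 = 245
triangle coeff Δ(3,2,3) = 1/3780
Σ_t [0,2]: t=0:+1/24 t=1:−1/4 t=2:+1/24 = -1/6
(3j)²=4/105 [(3 2 3; 0 0 0)], sign=+1
Σ_t [0,0]: t=0:+1/16 = 1/16
(3j)²=2/35 [(3 2 3; 1 -2 1)], sign=+1
⇒ 4πI² = 8/15
I = (+1)√(8/15/(4π)) = 0.20601291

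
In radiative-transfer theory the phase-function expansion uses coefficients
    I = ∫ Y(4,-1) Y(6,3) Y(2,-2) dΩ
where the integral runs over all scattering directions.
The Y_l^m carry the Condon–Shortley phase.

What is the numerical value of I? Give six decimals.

Checks pass: Σm=0; 12 even; l₃=2∈[2,10].
(2·4+1)(2·6+1)(2·2+1) = 585
Δ: 8! 0! 4! / 13! → 1/6435
sum: t=4:+1/2304 = 1/2304
3j²(4 6 2; 0 0 0) = Δ·Π!·Σ² = 5/143  (sign +1)
sum: t=5:−1/17280 = -1/17280
3j²(4 6 2; -1 3 -2) = Δ·Π!·Σ² = 14/715  (sign -1)
combine: 4πI² = 585·5/143·14/715 = 630/1573
take √, sign -1: I = -0.17852580

-0.178526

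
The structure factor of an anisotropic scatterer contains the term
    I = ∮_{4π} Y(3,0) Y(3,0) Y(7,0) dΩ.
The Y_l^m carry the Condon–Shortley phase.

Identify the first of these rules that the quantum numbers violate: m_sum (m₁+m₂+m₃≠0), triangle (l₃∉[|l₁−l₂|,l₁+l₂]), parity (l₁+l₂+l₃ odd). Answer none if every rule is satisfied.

Σmᵢ = 0  ✓
l₃∈[|l₁−l₂|,l₁+l₂]=[0,6], have l₃=7  ✗
Σlᵢ = 13 ⇒ odd

triangle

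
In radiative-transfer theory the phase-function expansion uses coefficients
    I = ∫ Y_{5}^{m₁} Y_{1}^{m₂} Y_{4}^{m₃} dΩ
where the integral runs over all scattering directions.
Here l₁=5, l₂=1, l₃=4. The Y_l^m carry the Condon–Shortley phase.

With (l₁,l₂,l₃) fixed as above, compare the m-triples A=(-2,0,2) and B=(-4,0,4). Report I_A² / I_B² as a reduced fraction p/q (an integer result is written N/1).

7/3

Same 5,1,4: normalisation and zero-m 3j drop out of the ratio.
A: Δ: 2! 8! 0! / 11! → 1/495; sum: t=1:−1/1440 = -1/1440; 3j²(5 1 4; -2 0 2) = Δ·Π!·Σ² = 7/165  (sign -1)
B: Δ: 2! 8! 0! / 11! → 1/495; sum: t=1:−1/40320 = -1/40320; 3j²(5 1 4; -4 0 4) = Δ·Π!·Σ² = 1/55  (sign -1)
I_A²/I_B² = (7/165)/(1/55) = 7/3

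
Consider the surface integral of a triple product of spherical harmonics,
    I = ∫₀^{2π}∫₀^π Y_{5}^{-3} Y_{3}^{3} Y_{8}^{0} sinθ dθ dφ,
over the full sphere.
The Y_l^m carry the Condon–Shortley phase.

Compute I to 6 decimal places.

Checks pass: Σm=0; 16 even; l₃=8∈[2,8].
(2·5+1)(2·3+1)(2·8+1) = 1309
Δ: 0! 10! 6! / 17! → 1/136136
sum: t=0:+1/518400 = 1/518400
3j²(5 3 8; 0 0 0) = Δ·Π!·Σ² = 56/2431  (sign +1)
sum: t=0:+1/58060800 = 1/58060800
3j²(5 3 8; -3 3 0) = Δ·Π!·Σ² = 1/4862  (sign +1)
combine: 4πI² = 1309·56/2431·1/4862 = 196/31603
take √, sign +1: I = 0.02221565

0.022216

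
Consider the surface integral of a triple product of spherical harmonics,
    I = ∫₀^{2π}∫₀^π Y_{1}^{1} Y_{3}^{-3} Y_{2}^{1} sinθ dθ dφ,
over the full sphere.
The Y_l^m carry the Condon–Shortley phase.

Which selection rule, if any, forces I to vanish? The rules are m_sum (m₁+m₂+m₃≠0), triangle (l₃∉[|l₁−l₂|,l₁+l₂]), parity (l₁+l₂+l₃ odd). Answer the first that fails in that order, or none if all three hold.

azimuthal sum: 1 − 3 + 1 = -1  ✗
2 ≤ 2 ≤ 4 (triangle on l)
L = 1 + 3 + 2 = 6 (even)

m_sum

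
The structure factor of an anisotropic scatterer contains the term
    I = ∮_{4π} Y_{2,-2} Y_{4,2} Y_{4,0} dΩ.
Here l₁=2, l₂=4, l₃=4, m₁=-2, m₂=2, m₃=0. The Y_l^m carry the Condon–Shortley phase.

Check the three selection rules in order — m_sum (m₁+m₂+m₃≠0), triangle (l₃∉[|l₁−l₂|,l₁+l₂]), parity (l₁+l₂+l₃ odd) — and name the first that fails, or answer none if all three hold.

m₁+m₂+m₃ = -2 + 2 + 0 = 0  ✓
triangle: |2−4|=2 ≤ l₃=4 ≤ 2+4=6  ✓
parity: l₁+l₂+l₃ = 10 is even  ✓

none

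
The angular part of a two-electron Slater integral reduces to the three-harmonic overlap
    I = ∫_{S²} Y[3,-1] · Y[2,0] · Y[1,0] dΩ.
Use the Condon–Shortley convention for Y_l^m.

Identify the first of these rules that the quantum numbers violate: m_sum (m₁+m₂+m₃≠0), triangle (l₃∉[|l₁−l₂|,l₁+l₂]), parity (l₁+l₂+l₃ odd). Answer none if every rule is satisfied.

m_sum

azimuthal sum: -1 + 0 + 0 = -1  ✗
1 ≤ 1 ≤ 5 (triangle on l)
L = 3 + 2 + 1 = 6 (even)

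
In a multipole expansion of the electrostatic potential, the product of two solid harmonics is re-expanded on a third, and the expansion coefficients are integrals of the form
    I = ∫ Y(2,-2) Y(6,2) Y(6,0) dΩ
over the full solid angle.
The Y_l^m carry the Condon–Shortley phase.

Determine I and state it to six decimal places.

m-sum 0 ✓  L=14 even ✓  4≤6≤8 ✓
Π(2lᵢ+1) = 5×13×13 = 845
triangle coeff Δ(2,6,6) = 1/90090
Σ_t [0,2]: t=0:+1/69120 t=1:−1/14400 t=2:+1/69120 = -7/172800
(3j)²=14/715 [(2 6 6; 0 0 0)], sign=-1
Σ_t [2,2]: t=2:+1/69120 = 1/69120
(3j)²=4/143 [(2 6 6; -2 2 0)], sign=+1
⇒ 4πI² = 56/121
I = (-1)√(56/121/(4π)) = -0.19190947

-0.191909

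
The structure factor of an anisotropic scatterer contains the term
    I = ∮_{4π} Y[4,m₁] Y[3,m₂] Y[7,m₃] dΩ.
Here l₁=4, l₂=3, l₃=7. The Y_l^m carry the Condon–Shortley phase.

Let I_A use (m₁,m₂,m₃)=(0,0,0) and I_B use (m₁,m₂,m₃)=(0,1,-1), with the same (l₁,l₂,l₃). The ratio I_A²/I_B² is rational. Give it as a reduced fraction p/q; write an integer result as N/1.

l's match ⇒ only the (l;m) 3-j factors differ between A and B.
A: triangle coeff Δ(4,3,7) = 1/45045; Σ_t [0,0]: t=0:+1/20736 = 1/20736; (3j)²=35/1287 [(4 3 7; 0 0 0)], sign=-1
B: triangle coeff Δ(4,3,7) = 1/45045; Σ_t [0,0]: t=0:+1/27648 = 1/27648; (3j)²=10/429 [(4 3 7; 0 1 -1)], sign=+1
I_A²/I_B² = (35/1287)/(10/429) = 7/6

7/6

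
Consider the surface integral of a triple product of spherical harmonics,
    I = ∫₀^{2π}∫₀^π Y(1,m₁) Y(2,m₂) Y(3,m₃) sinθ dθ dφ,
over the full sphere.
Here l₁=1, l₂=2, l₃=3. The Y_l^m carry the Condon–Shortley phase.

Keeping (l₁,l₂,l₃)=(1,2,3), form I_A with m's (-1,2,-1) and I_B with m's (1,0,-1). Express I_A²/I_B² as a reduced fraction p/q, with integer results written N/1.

1/6

Same 1,2,3: normalisation and zero-m 3j drop out of the ratio.
A: Δ: 0! 2! 4! / 7! → 1/105; sum: t=0:+1/48 = 1/48; 3j²(1 2 3; -1 2 -1) = Δ·Π!·Σ² = 1/105  (sign +1)
B: Δ: 0! 2! 4! / 7! → 1/105; sum: t=0:+1/8 = 1/8; 3j²(1 2 3; 1 0 -1) = Δ·Π!·Σ² = 2/35  (sign +1)
I_A²/I_B² = (1/105)/(2/35) = 1/6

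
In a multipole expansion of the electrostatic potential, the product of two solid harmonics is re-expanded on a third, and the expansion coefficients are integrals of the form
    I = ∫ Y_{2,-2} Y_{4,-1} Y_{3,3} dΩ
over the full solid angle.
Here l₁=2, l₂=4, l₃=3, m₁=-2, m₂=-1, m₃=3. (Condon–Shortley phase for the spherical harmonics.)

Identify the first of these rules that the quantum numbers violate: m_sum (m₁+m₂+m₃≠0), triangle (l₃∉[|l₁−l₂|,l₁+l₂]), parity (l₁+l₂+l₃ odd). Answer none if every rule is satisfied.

m₁+m₂+m₃ = -2 − 1 + 3 = 0  ✓
triangle: |2−4|=2 ≤ l₃=3 ≤ 2+4=6  ✓
parity: l₁+l₂+l₃ = 9 is odd  ✗

parity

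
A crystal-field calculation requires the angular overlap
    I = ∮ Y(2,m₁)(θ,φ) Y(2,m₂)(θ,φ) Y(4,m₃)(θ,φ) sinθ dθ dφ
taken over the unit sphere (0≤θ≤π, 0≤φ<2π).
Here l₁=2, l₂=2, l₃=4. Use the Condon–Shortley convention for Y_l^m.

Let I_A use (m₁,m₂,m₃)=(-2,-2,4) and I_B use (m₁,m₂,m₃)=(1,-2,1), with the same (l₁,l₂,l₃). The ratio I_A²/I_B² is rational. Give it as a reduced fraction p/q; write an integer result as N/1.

Shared (l₁,l₂,l₃)=(2,2,4): N and (l;000)² cancel in I_A²/I_B².
A: Δ = 0!·4!·4!/9! = 1/630; Racah Σ t=0..0: t=0:+1/576 = 1/576; ⇒ 3j(2 2 4; -2 -2 4)² = 1/9, sgn +1
B: Δ = 0!·4!·4!/9! = 1/630; Racah Σ t=0..0: t=0:+1/144 = 1/144; ⇒ 3j(2 2 4; 1 -2 1)² = 1/126, sgn -1
I_A²/I_B² = (1/9)/(1/126) = 14/1

14/1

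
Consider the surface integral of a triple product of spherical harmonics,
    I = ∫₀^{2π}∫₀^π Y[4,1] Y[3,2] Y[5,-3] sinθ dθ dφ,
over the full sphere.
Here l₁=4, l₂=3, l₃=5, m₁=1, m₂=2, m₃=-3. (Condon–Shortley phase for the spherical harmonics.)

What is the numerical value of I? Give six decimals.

Rules hold: Σm=0, L=12 even, 1≤5≤7.
N = 9·7·11 = 693
Δ = 2!·6!·4!/13! = 1/180180
Racah Σ t=0..2: t=0:+1/576 t=1:−1/144 t=2:+1/576 = -1/288
⇒ 3j(4 3 5; 0 0 0)² = 20/1001, sgn +1
Racah Σ t=1..2: t=1:−1/1152 t=2:+1/1440 = -1/5760
⇒ 3j(4 3 5; 1 2 -3)² = 1/858, sgn -1
4πI² = N·(3j₀)²·(3jₘ)² = 30/1859
I = -1·√(0.0161377/4π) = -0.03583571

-0.035836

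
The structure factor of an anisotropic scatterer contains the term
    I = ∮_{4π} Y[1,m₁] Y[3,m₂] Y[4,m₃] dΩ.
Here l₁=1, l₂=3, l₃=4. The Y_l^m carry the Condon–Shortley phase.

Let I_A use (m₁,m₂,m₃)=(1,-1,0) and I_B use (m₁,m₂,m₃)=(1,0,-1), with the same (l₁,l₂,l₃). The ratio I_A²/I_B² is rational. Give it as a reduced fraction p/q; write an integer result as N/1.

l's match ⇒ only the (l;m) 3-j factors differ between A and B.
A: triangle coeff Δ(1,3,4) = 1/252; Σ_t [0,0]: t=0:+1/96 = 1/96; (3j)²=1/42 [(1 3 4; 1 -1 0)], sign=+1
B: triangle coeff Δ(1,3,4) = 1/252; Σ_t [0,0]: t=0:+1/72 = 1/72; (3j)²=5/126 [(1 3 4; 1 0 -1)], sign=-1
I_A²/I_B² = (1/42)/(5/126) = 3/5

3/5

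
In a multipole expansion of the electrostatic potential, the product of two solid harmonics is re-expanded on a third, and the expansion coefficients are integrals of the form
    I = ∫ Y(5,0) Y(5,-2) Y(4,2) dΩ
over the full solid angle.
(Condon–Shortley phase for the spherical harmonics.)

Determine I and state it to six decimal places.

Checks pass: Σm=0; 14 even; l₃=4∈[0,10].
(2·5+1)(2·5+1)(2·4+1) = 1089
Δ: 6! 4! 4! / 15! → 1/3153150
sum: t=1:−1/69120 t=2:+1/1728 t=3:−1/576 t=4:+1/1728 t=5:−1/69120 = -7/11520
3j²(5 5 4; 0 0 0) = Δ·Π!·Σ² = 2/143  (sign -1)
sum: t=1:−1/11520 t=2:+1/1728 t=3:−1/3456 = 7/34560
3j²(5 5 4; 0 -2 2) = Δ·Π!·Σ² = 7/858  (sign +1)
combine: 4πI² = 1089·2/143·7/858 = 21/169
take √, sign -1: I = -0.09944006

-0.099440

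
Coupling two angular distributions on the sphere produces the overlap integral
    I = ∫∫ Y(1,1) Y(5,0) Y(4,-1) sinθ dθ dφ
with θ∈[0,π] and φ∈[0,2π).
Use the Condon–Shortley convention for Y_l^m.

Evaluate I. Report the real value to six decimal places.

Rules hold: Σm=0, L=10 even, 4≤4≤6.
N = 3·11·9 = 297
Δ = 2!·0!·8!/11! = 1/495
Racah Σ t=1..1: t=1:−1/576 = -1/576
⇒ 3j(1 5 4; 0 0 0)² = 5/99, sgn -1
Racah Σ t=0..0: t=0:+1/1440 = 1/1440
⇒ 3j(1 5 4; 1 0 -1)² = 2/99, sgn -1
4πI² = N·(3j₀)²·(3jₘ)² = 10/33
I = +1·√(0.30303/4π) = 0.15528807

0.155288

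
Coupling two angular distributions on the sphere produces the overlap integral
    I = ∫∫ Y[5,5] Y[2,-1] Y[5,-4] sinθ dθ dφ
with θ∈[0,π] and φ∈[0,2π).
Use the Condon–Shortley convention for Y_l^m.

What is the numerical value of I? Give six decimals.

-0.187924

Checks pass: Σm=0; 12 even; l₃=5∈[3,7].
(2·5+1)(2·2+1)(2·5+1) = 605
Δ: 2! 8! 2! / 13! → 1/38610
sum: t=0:+1/2880 t=1:−1/576 t=2:+1/2880 = -1/960
3j²(5 2 5; 0 0 0) = Δ·Π!·Σ² = 10/429  (sign +1)
sum: t=0:+1/80640 = 1/80640
3j²(5 2 5; 5 -1 -4) = Δ·Π!·Σ² = 9/286  (sign -1)
combine: 4πI² = 605·10/429·9/286 = 75/169
take √, sign -1: I = -0.18792404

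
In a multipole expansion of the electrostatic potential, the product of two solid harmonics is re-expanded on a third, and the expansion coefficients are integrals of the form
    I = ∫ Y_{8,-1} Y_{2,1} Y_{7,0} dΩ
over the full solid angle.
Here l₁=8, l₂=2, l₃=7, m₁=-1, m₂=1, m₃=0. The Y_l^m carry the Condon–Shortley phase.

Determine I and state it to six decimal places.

0.000000

l₁+l₂+l₃=17 is odd: 3j(l;000)=0 ⇒ I=0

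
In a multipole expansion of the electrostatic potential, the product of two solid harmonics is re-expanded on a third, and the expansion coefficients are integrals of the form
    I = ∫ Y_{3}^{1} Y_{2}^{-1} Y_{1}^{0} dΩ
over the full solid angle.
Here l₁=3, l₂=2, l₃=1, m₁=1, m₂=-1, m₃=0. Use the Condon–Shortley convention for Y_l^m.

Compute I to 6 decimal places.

-0.233597

Rules hold: Σm=0, L=6 even, 1≤1≤5.
N = 7·5·3 = 105
Δ = 4!·2!·0!/7! = 1/105
Racah Σ t=2..2: t=2:+1/4 = 1/4
⇒ 3j(3 2 1; 0 0 0)² = 3/35, sgn -1
Racah Σ t=1..1: t=1:−1/6 = -1/6
⇒ 3j(3 2 1; 1 -1 0)² = 8/105, sgn +1
4πI² = N·(3j₀)²·(3jₘ)² = 24/35
I = -1·√(0.685714/4π) = -0.23359668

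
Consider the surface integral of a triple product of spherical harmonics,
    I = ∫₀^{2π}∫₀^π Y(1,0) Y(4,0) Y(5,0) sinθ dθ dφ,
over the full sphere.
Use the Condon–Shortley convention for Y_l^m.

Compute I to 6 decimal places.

Rules hold: Σm=0, L=10 even, 3≤5≤5.
N = 3·9·11 = 297
Δ = 0!·2!·8!/11! = 1/495
Racah Σ t=0..0: t=0:+1/576 = 1/576
⇒ 3j(1 4 5; 0 0 0)² = 5/99, sgn -1
(m-triple is (0,0,0) — same symbol as above.)
4πI² = N·(3j₀)²·(3jₘ)² = 25/33
I = +1·√(0.757576/4π) = 0.24553200

0.245532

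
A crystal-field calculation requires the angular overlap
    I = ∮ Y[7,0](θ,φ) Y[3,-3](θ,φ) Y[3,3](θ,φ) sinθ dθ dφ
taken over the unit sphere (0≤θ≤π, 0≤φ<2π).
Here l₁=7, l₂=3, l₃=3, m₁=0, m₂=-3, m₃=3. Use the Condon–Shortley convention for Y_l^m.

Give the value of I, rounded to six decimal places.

0.000000

|7−3|≤3≤7+3 violated ⇒ I = 0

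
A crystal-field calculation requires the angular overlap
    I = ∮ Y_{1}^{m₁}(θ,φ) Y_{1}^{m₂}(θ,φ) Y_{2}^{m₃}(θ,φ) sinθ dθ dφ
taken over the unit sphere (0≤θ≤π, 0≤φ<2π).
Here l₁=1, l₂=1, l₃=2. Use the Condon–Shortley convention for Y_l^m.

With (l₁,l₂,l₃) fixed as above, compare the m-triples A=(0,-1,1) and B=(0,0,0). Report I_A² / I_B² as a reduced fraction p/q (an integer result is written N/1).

l's match ⇒ only the (l;m) 3-j factors differ between A and B.
A: triangle coeff Δ(1,1,2) = 1/30; Σ_t [0,0]: t=0:+1/2 = 1/2; (3j)²=1/10 [(1 1 2; 0 -1 1)], sign=-1
B: triangle coeff Δ(1,1,2) = 1/30; Σ_t [0,0]: t=0:+1/1 = 1/1; (3j)²=2/15 [(1 1 2; 0 0 0)], sign=+1
I_A²/I_B² = (1/10)/(2/15) = 3/4

3/4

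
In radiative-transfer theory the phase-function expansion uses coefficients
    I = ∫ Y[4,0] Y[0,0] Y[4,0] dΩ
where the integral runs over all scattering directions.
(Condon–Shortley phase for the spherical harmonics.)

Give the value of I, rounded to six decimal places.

0.282095

Checks pass: Σm=0; 8 even; l₃=4∈[4,4].
(2·4+1)(2·0+1)(2·4+1) = 81
Δ: 0! 8! 0! / 9! → 1/9
sum: t=0:+1/576 = 1/576
3j²(4 0 4; 0 0 0) = Δ·Π!·Σ² = 1/9  (sign +1)
(m-triple is (0,0,0) — same symbol as above.)
combine: 4πI² = 81·1/9·1/9 = 1/1
take √, sign +1: I = 0.28209479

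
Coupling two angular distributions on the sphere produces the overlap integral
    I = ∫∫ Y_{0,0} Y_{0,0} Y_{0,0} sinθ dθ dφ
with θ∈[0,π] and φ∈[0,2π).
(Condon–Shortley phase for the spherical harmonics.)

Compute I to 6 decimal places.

0.282095

Checks pass: Σm=0; 0 even; l₃=0∈[0,0].
(2·0+1)(2·0+1)(2·0+1) = 1
Δ: 0! 0! 0! / 1! → 1/1
sum: t=0:+1/1 = 1/1
3j²(0 0 0; 0 0 0) = Δ·Π!·Σ² = 1/1  (sign +1)
(m-triple is (0,0,0) — same symbol as above.)
combine: 4πI² = 1·1·1 = 1/1
take √, sign +1: I = 0.28209479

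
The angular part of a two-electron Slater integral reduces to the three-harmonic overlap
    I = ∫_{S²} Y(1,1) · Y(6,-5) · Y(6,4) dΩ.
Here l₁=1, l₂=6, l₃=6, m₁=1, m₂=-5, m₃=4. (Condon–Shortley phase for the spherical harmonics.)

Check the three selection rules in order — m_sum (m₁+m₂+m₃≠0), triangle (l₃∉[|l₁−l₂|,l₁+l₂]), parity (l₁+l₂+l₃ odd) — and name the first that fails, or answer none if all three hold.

parity

m₁+m₂+m₃ = 1 − 5 + 4 = 0  ✓
triangle: |1−6|=5 ≤ l₃=6 ≤ 1+6=7  ✓
parity: l₁+l₂+l₃ = 13 is odd  ✗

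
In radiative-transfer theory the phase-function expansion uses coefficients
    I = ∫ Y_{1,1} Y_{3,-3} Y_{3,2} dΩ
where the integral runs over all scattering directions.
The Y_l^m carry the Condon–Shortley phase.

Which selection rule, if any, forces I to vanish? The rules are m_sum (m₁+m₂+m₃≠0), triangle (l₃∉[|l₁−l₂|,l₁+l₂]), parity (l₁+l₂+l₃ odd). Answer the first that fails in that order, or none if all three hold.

azimuthal sum: 1 − 3 + 2 = 0  ✓
2 ≤ 3 ≤ 4 (triangle on l)  ✓
L = 1 + 3 + 3 = 7 (odd)  ✗

parity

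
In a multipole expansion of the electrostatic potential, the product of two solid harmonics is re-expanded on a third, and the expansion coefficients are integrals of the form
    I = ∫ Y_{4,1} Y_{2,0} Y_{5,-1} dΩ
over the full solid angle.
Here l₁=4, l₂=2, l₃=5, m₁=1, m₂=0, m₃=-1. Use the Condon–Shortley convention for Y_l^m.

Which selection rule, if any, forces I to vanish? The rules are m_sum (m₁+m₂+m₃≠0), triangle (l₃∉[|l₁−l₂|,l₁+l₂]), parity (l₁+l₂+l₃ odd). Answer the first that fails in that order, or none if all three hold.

parity

m₁+m₂+m₃ = 1 + 0 − 1 = 0  ✓
triangle: |4−2|=2 ≤ l₃=5 ≤ 4+2=6  ✓
parity: l₁+l₂+l₃ = 11 is odd  ✗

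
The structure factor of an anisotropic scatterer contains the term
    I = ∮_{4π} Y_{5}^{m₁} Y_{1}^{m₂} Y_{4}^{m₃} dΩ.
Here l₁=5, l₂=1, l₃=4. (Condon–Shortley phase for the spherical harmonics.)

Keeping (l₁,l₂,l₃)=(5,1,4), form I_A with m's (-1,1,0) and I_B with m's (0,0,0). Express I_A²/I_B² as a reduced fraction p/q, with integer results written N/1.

3/5

l's match ⇒ only the (l;m) 3-j factors differ between A and B.
A: triangle coeff Δ(5,1,4) = 1/495; Σ_t [2,2]: t=2:+1/1152 = 1/1152; (3j)²=1/33 [(5 1 4; -1 1 0)], sign=+1
B: triangle coeff Δ(5,1,4) = 1/495; Σ_t [1,1]: t=1:−1/576 = -1/576; (3j)²=5/99 [(5 1 4; 0 0 0)], sign=-1
I_A²/I_B² = (1/33)/(5/99) = 3/5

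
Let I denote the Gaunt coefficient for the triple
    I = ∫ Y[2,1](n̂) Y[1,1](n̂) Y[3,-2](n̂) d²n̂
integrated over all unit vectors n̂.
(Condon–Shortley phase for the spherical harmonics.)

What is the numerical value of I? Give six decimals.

0.261169

Rules hold: Σm=0, L=6 even, 1≤3≤3.
N = 5·3·7 = 105
Δ = 0!·4!·2!/7! = 1/105
Racah Σ t=0..0: t=0:+1/4 = 1/4
⇒ 3j(2 1 3; 0 0 0)² = 3/35, sgn -1
Racah Σ t=0..0: t=0:+1/12 = 1/12
⇒ 3j(2 1 3; 1 1 -2)² = 2/21, sgn -1
4πI² = N·(3j₀)²·(3jₘ)² = 6/7
I = +1·√(0.857143/4π) = 0.26116903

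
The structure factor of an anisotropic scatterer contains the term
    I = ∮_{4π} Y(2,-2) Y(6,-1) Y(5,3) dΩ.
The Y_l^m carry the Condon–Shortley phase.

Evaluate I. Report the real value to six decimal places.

l₁+l₂+l₃=13 is odd: 3j(l;000)=0 ⇒ I=0

0.000000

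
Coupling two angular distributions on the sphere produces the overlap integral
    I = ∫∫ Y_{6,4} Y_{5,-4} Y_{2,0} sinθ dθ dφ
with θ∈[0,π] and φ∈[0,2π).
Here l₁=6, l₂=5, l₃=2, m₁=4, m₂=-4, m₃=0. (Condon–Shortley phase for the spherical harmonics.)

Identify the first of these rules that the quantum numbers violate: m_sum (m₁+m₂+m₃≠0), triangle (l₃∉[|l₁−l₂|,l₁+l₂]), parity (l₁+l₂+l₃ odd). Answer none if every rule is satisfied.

Σmᵢ = 0  ✓
l₃∈[|l₁−l₂|,l₁+l₂]=[1,11], have l₃=2  ✓
Σlᵢ = 13 ⇒ odd  ✗

parity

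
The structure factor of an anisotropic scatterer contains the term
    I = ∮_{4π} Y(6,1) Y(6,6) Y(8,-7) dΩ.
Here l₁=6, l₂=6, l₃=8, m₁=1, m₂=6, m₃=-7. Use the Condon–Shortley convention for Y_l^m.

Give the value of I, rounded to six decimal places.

m-sum 0 ✓  L=20 even ✓  0≤8≤12 ✓
Π(2lᵢ+1) = 13×13×17 = 2873
triangle coeff Δ(6,6,8) = 1/1309458150
Σ_t [0,4]: t=0:+1/49766400 t=1:−1/3110400 t=2:+1/1327104 t=3:−1/3110400 t=4:+1/49766400 = 1/6635520
(3j)²=350/46189 [(6 6 8; 0 0 0)], sign=+1
Σ_t [4,4]: t=4:+1/4877107200 = 1/4877107200
(3j)²=55/4522 [(6 6 8; 1 6 -7)], sign=-1
⇒ 4πI² = 1625/6137
I = (-1)√(1625/6137/(4π)) = -0.14515891

-0.145159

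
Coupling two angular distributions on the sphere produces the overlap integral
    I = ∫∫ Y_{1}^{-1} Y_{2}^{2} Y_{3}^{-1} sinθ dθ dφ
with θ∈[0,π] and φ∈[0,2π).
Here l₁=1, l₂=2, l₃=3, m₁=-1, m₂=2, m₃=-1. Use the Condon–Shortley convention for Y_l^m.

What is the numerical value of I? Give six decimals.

Checks pass: Σm=0; 6 even; l₃=3∈[1,3].
(2·1+1)(2·2+1)(2·3+1) = 105
Δ: 0! 2! 4! / 7! → 1/105
sum: t=0:+1/4 = 1/4
3j²(1 2 3; 0 0 0) = Δ·Π!·Σ² = 3/35  (sign -1)
sum: t=0:+1/48 = 1/48
3j²(1 2 3; -1 2 -1) = Δ·Π!·Σ² = 1/105  (sign +1)
combine: 4πI² = 105·3/35·1/105 = 3/35
take √, sign -1: I = -0.08258890

-0.082589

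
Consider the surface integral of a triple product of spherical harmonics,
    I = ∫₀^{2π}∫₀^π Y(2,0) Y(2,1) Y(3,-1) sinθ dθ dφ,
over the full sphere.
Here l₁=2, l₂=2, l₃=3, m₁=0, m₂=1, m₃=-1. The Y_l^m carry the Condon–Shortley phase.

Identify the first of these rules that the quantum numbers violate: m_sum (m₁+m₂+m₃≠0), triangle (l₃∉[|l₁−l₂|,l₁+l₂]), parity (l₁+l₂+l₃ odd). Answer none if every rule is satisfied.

Σmᵢ = 0  ✓
l₃∈[|l₁−l₂|,l₁+l₂]=[0,4], have l₃=3  ✓
Σlᵢ = 7 ⇒ odd  ✗

parity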